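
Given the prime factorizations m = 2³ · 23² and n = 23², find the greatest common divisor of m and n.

529

min exponent per shared prime: 23² = 529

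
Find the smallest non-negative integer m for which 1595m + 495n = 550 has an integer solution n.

5

gcd(1595, 495) = 55 (Euclid: 1595 = 3·495 + 110; 495 = 4·110 + 55; 110 = 2·55 + 0), and 55 | 550.
Extended Euclid: 1595·(-4) + 495·(13) = 55. Scale by 10: m₀ = -40.
General solution m = m₀ + 9t; reducing mod 9 gives m = 5 (and n = -15).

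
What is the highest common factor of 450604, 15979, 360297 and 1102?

450604 = 2² · 7² · 11² · 19; 15979 = 19 · 29²; 360297 = 3² · 7² · 19 · 43; 1102 = 2 · 19 · 29
gcd takes min exponent of each prime: 19 = 19

19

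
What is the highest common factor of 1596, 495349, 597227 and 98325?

19

gcd(1596, 495349): 495349 = 310·1596 + 589; 1596 = 2·589 + 418; 589 = 1·418 + 171; 418 = 2·171 + 76; 171 = 2·76 + 19; 76 = 4·19 + 0 → 19
gcd(19, 597227): 597227 = 31433·19 + 0 → 19
gcd(19, 98325): 98325 = 5175·19 + 0 → 19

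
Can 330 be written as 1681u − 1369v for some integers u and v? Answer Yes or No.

By Bézout, 1681u − 1369v = 330 has integer solutions iff gcd(1681, 1369) | 330.
Euclid: 1681 = 1·1369 + 312; 1369 = 4·312 + 121; 312 = 2·121 + 70; 121 = 1·70 + 51; 70 = 1·51 + 19; 51 = 2·19 + 13; 19 = 1·13 + 6; 13 = 2·6 + 1; 6 = 6·1 + 0. gcd = 1; 330 mod 1 = 0. Yes.

Yes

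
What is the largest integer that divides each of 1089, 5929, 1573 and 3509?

gcd(1089, 5929): 5929 = 5·1089 + 484; 1089 = 2·484 + 121; 484 = 4·121 + 0 → 121
gcd(121, 1573): 1573 = 13·121 + 0 → 121
gcd(121, 3509): 3509 = 29·121 + 0 → 121

121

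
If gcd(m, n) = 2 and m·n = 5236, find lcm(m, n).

2618

For any two positive integers, gcd × lcm equals their product. Hence lcm = 5236 / 2 = 2618.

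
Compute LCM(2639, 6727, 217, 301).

109051397

lcm(2639, 6727) = 2639·6727/gcd = 17752553/7 = 2536079
lcm(2536079, 217) = 2536079·217/gcd = 550329143/217 = 2536079
lcm(2536079, 301) = 2536079·301/gcd = 763359779/7 = 109051397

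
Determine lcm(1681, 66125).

111156125

gcd first: 66125 = 39·1681 + 566; 1681 = 2·566 + 549; 566 = 1·549 + 17; 549 = 32·17 + 5; 17 = 3·5 + 2; 5 = 2·2 + 1; 2 = 2·1 + 0 → gcd = 1
lcm = 1681·66125/gcd = 111156125/1 = 111156125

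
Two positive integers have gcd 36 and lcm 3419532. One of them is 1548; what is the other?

Using pq = gcd(p,q)·lcm(p,q) = 36·3419532 = 123103152, we get q = 123103152/1548 = 79524.

79524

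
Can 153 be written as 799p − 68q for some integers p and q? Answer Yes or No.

Yes

gcd(799, 68): 799 = 11·68 + 51; 68 = 1·51 + 17; 51 = 3·17 + 0 → 17
17 divides 153, so a solution exists.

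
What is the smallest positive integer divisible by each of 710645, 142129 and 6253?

26293865

710645 = 5 · 13² · 29²; 142129 = 13² · 29²; 6253 = 13² · 37
lcm takes max exponent of each prime: 5 · 13² · 29² · 37 = 26293865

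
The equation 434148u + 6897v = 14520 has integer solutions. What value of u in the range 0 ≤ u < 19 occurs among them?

gcd(434148, 6897) = 363 (Euclid: 434148 = 62·6897 + 6534; 6897 = 1·6534 + 363; 6534 = 18·363 + 0), and 363 | 14520.
Extended Euclid: 434148·(-1) + 6897·(63) = 363. Scale by 40: u₀ = -40.
General solution u = u₀ + 19t; reducing mod 19 gives u = 17 (and v = -1068).

17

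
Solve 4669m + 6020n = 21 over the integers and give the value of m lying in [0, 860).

49

gcd(4669, 6020) = 7 (Euclid: 6020 = 1·4669 + 1351; 4669 = 3·1351 + 616; 1351 = 2·616 + 119; 616 = 5·119 + 21; 119 = 5·21 + 14; 21 = 1·14 + 7; 14 = 2·7 + 0), and 7 | 21.
Extended Euclid: 4669·(303) + 6020·(-235) = 7. Scale by 3: m₀ = 909.
General solution m = m₀ + 860t; reducing mod 860 gives m = 49 (and n = -38).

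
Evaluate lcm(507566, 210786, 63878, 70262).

507566 = 2 · 19³ · 37; 210786 = 2 · 3 · 19 · 43²; 63878 = 2 · 19 · 41²; 70262 = 2 · 19 · 43²
lcm takes max exponent of each prime: 2 · 3 · 19³ · 37 · 41² · 43² = 4732802719962

4732802719962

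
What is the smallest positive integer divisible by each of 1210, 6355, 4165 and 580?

1210 = 2 · 5 · 11²; 6355 = 5 · 31 · 41; 4165 = 5 · 7² · 17; 580 = 2² · 5 · 29
lcm takes max exponent of each prime: 2² · 5 · 7² · 11² · 17 · 29 · 31 · 41 = 74302583740

74302583740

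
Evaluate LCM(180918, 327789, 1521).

1113577246782

180918 = 2 · 3² · 19 · 23²; 327789 = 3² · 7 · 11² · 43; 1521 = 3² · 13²
lcm takes max exponent of each prime: 2 · 3² · 7 · 11² · 13² · 19 · 23² · 43 = 1113577246782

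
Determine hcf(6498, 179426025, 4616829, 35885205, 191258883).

3249

6498 = 2 · 3² · 19²; 179426025 = 3² · 5² · 19² · 47²; 4616829 = 3² · 7² · 19² · 29; 35885205 = 3² · 5 · 19² · 47²; 191258883 = 3² · 19² · 37² · 43
gcd takes min exponent of each prime: 3² · 19² = 3249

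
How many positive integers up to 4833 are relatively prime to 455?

455 = 5·7·13. Inclusion–exclusion on these primes:
4833 − ⌊4833/5⌋ − ⌊4833/7⌋ − ⌊4833/13⌋ + ⌊4833/35⌋ + ⌊4833/65⌋ + ⌊4833/91⌋ − ⌊4833/455⌋ = 3061

3061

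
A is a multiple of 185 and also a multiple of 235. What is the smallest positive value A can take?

8695

185 = 5 · 37; 235 = 5 · 47
max exponents: 5 · 37 · 47 = 8695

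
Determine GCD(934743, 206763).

Euclid: 934743 = 4·206763 + 107691; 206763 = 1·107691 + 99072; 107691 = 1·99072 + 8619; 99072 = 11·8619 + 4263; 8619 = 2·4263 + 93; 4263 = 45·93 + 78; 93 = 1·78 + 15; 78 = 5·15 + 3; 15 = 5·3 + 0. Last nonzero remainder: 3.

3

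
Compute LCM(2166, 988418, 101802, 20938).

2166 = 2 · 3 · 19²; 988418 = 2 · 19² · 37²; 101802 = 2 · 3 · 19² · 47; 20938 = 2 · 19² · 29
lcm takes max exponent of each prime: 2 · 3 · 19² · 29 · 37² · 47 = 4041641202

4041641202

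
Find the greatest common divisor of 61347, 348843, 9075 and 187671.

gcd(61347, 348843): 348843 = 5·61347 + 42108; 61347 = 1·42108 + 19239; 42108 = 2·19239 + 3630; 19239 = 5·3630 + 1089; 3630 = 3·1089 + 363; 1089 = 3·363 + 0 → 363
gcd(363, 9075): 9075 = 25·363 + 0 → 363
gcd(363, 187671): 187671 = 517·363 + 0 → 363

363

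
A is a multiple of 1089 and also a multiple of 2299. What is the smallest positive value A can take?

20691

gcd first: 2299 = 2·1089 + 121; 1089 = 9·121 + 0 → gcd = 121
lcm = 1089·2299/gcd = 2503611/121 = 20691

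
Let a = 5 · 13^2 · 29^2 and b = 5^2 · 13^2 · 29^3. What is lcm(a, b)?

max exponent per prime: 5^2 · 13^2 · 29^3 = 103043525

103043525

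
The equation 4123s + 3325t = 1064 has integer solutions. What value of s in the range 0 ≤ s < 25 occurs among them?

Reduce mod 3325: 4123s ≡ 1064 (mod 3325). With g = gcd(4123, 3325) = 133 dividing 1064, divide through: 31s ≡ 8 (mod 25).
Since gcd(31, 25) = 1, s ≡ 8·(31)⁻¹ ≡ 18 (mod 25). Smallest non-negative: 18.

18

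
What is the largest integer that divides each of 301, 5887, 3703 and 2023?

7

gcd(301, 5887): 5887 = 19·301 + 168; 301 = 1·168 + 133; 168 = 1·133 + 35; 133 = 3·35 + 28; 35 = 1·28 + 7; 28 = 4·7 + 0 → 7
gcd(7, 3703): 3703 = 529·7 + 0 → 7
gcd(7, 2023): 2023 = 289·7 + 0 → 7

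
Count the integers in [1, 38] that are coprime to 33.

24

Prime factors of 33: 3, 11. Count integers ≤ 38 divisible by none of them.
By inclusion–exclusion: 38 − ⌊38/3⌋ − ⌊38/11⌋ + ⌊38/33⌋ = 24.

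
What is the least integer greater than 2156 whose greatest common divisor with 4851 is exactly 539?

gcd(k, 4851) = 539 forces 539 | k; write k = 539s. Then gcd(539s, 539·9) = 539·gcd(s, 9), so need gcd(s, 9) = 1.
539s > 2156 gives s ≥ 5. The least s ≥ 5 coprime to 9 is 5, so k = 539·5 = 2695.

2695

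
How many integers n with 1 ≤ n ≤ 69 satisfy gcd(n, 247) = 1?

Prime factors of 247: 13, 19. Count integers ≤ 69 divisible by none of them.
By inclusion–exclusion: 69 − ⌊69/13⌋ − ⌊69/19⌋ + ⌊69/247⌋ = 61.

61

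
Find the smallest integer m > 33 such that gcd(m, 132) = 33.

Multiples of 33 above 33: 33·2, 33·3, … . Need the cofactor coprime to 132/33 = 4.
Checking s = 2, 3, … the first with gcd(s, 4) = 1 is s = 3, giving 99.

99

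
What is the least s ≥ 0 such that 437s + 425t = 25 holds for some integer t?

250

Euclid: 437 = 1·425 + 12; 425 = 35·12 + 5; 12 = 2·5 + 2; 5 = 2·2 + 1; 2 = 2·1 + 0 → gcd = 1; 25 = 1·25.
Back-substitution yields 437·(-177) + 425·(182) = 1, so one solution is s = -177·25 = -4425, t = 182·25 = 4550.
Solutions in s differ by 425/1 = 425; the one in [0, 425) is -4425 mod 425 = 250.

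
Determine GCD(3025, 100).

25

3025 = 5² · 11²
100 = 2² · 5²
Common: 5² = 25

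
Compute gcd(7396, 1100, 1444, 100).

gcd(7396, 1100): 7396 = 6·1100 + 796; 1100 = 1·796 + 304; 796 = 2·304 + 188; 304 = 1·188 + 116; 188 = 1·116 + 72; 116 = 1·72 + 44; 72 = 1·44 + 28; 44 = 1·28 + 16; 28 = 1·16 + 12; 16 = 1·12 + 4; 12 = 3·4 + 0 → 4
gcd(4, 1444): 1444 = 361·4 + 0 → 4
gcd(4, 100): 100 = 25·4 + 0 → 4

4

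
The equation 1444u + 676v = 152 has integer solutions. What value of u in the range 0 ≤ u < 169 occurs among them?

9

Reduce mod 676: 1444u ≡ 152 (mod 676). With g = gcd(1444, 676) = 4 dividing 152, divide through: 361u ≡ 38 (mod 169).
Since gcd(361, 169) = 1, u ≡ 38·(361)⁻¹ ≡ 9 (mod 169). Smallest non-negative: 9.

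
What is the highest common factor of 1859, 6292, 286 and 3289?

143

1859 = 11 · 13²; 6292 = 2² · 11² · 13; 286 = 2 · 11 · 13; 3289 = 11 · 13 · 23
gcd takes min exponent of each prime: 11 · 13 = 143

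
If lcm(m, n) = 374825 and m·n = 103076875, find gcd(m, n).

275

gcd·lcm = product, so gcd = 103076875/374825 = 275.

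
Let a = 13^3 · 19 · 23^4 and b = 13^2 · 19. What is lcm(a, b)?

11681402863

max exponent per prime: 13^3 · 19 · 23^4 = 11681402863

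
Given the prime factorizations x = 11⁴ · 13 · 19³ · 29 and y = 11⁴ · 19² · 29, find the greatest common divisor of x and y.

min exponent per shared prime: 11⁴ · 19² · 29 = 153276629

153276629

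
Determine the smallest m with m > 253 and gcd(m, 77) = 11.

gcd(m, 77) = 11 forces 11 | m; write m = 11s. Then gcd(11s, 11·7) = 11·gcd(s, 7), so need gcd(s, 7) = 1.
11s > 253 gives s ≥ 24. The least s ≥ 24 coprime to 7 is 24, so m = 11·24 = 264.

264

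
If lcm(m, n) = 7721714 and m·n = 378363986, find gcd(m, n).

From gcd × lcm = mn: gcd = 378363986 / 7721714 = 49.

49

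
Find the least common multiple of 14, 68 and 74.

17612

14 = 2 · 7; 68 = 2² · 17; 74 = 2 · 37
lcm takes max exponent of each prime: 2² · 7 · 17 · 37 = 17612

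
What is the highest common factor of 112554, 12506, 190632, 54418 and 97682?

gcd(112554, 12506): 112554 = 9·12506 + 0 → 12506
gcd(12506, 190632): 190632 = 15·12506 + 3042; 12506 = 4·3042 + 338; 3042 = 9·338 + 0 → 338
gcd(338, 54418): 54418 = 161·338 + 0 → 338
gcd(338, 97682): 97682 = 289·338 + 0 → 338

338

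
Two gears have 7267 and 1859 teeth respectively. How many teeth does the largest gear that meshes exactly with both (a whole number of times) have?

169

7267 = 13² · 43
1859 = 11 · 13²
Common: 13² = 169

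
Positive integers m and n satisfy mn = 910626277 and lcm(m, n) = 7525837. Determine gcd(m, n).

121

gcd·lcm = product, so gcd = 910626277/7525837 = 121.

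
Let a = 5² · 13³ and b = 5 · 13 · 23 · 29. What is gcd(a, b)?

65

min exponent per shared prime: 5 · 13 = 65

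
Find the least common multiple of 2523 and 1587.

1334667

2523 = 3 · 29²; 1587 = 3 · 23²
max exponents: 3 · 23² · 29² = 1334667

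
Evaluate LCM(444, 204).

7548

444 = 2² · 3 · 37; 204 = 2² · 3 · 17
max exponents: 2² · 3 · 17 · 37 = 7548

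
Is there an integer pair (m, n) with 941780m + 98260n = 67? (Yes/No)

By Bézout, 941780m + 98260n = 67 has integer solutions iff gcd(941780, 98260) | 67.
Euclid: 941780 = 9·98260 + 57440; 98260 = 1·57440 + 40820; 57440 = 1·40820 + 16620; 40820 = 2·16620 + 7580; 16620 = 2·7580 + 1460; 7580 = 5·1460 + 280; 1460 = 5·280 + 60; 280 = 4·60 + 40; 60 = 1·40 + 20; 40 = 2·20 + 0. gcd = 20; 67 mod 20 = 7. No.

No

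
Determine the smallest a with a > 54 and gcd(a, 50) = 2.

56

gcd(a, 50) = 2 forces 2 | a; write a = 2s. Then gcd(2s, 2·25) = 2·gcd(s, 25), so need gcd(s, 25) = 1.
2s > 54 gives s ≥ 28. The least s ≥ 28 coprime to 25 is 28, so a = 2·28 = 56.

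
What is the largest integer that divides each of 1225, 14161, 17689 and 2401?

49

gcd(1225, 14161): 14161 = 11·1225 + 686; 1225 = 1·686 + 539; 686 = 1·539 + 147; 539 = 3·147 + 98; 147 = 1·98 + 49; 98 = 2·49 + 0 → 49
gcd(49, 17689): 17689 = 361·49 + 0 → 49
gcd(49, 2401): 2401 = 49·49 + 0 → 49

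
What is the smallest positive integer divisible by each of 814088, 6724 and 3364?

lcm(814088, 6724) = 814088·6724/gcd = 5473927712/4 = 1368481928
lcm(1368481928, 3364) = 1368481928·3364/gcd = 4603573205792/3364 = 1368481928

1368481928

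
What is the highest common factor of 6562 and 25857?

6562 = 2 · 17 · 193
25857 = 3² · 13² · 17
Common: 17 = 17

17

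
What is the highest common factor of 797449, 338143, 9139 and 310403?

19

gcd(797449, 338143): 797449 = 2·338143 + 121163; 338143 = 2·121163 + 95817; 121163 = 1·95817 + 25346; 95817 = 3·25346 + 19779; 25346 = 1·19779 + 5567; 19779 = 3·5567 + 3078; 5567 = 1·3078 + 2489; 3078 = 1·2489 + 589; 2489 = 4·589 + 133; 589 = 4·133 + 57; 133 = 2·57 + 19; 57 = 3·19 + 0 → 19
gcd(19, 9139): 9139 = 481·19 + 0 → 19
gcd(19, 310403): 310403 = 16337·19 + 0 → 19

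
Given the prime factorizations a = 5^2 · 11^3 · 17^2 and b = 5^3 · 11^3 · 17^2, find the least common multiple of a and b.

48082375

max exponent per prime: 5^3 · 11^3 · 17^2 = 48082375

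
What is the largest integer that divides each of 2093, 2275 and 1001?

91

2093 = 7 · 13 · 23; 2275 = 5² · 7 · 13; 1001 = 7 · 11 · 13
gcd takes min exponent of each prime: 7 · 13 = 91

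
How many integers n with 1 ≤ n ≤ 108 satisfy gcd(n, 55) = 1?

79

Prime factors of 55: 5, 11. Count integers ≤ 108 divisible by none of them.
By inclusion–exclusion: 108 − ⌊108/5⌋ − ⌊108/11⌋ + ⌊108/55⌋ = 79.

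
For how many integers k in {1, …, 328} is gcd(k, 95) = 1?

Prime factors of 95: 5, 19. Count integers ≤ 328 divisible by none of them.
By inclusion–exclusion: 328 − ⌊328/5⌋ − ⌊328/19⌋ + ⌊328/95⌋ = 249.

249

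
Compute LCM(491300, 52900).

259897700

491300 = 2² · 5² · 17³; 52900 = 2² · 5² · 23²
max exponents: 2² · 5² · 17³ · 23² = 259897700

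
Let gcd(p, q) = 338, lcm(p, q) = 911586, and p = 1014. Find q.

303862

p·q = gcd·lcm = 338·911586 = 308116068, so q = 308116068/1014 = 303862.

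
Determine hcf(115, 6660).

5

Euclid: 6660 = 57·115 + 105; 115 = 1·105 + 10; 105 = 10·10 + 5; 10 = 2·5 + 0. Last nonzero remainder: 5.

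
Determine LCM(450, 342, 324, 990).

450 = 2 · 3² · 5²; 342 = 2 · 3² · 19; 324 = 2² · 3⁴; 990 = 2 · 3² · 5 · 11
lcm takes max exponent of each prime: 2² · 3⁴ · 5² · 11 · 19 = 1692900

1692900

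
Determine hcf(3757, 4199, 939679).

13

gcd(3757, 4199): 4199 = 1·3757 + 442; 3757 = 8·442 + 221; 442 = 2·221 + 0 → 221
gcd(221, 939679): 939679 = 4251·221 + 208; 221 = 1·208 + 13; 208 = 16·13 + 0 → 13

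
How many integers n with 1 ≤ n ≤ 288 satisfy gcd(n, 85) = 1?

85 = 5·17. Inclusion–exclusion on these primes:
288 − ⌊288/5⌋ − ⌊288/17⌋ + ⌊288/85⌋ = 218

218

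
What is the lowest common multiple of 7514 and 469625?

7514 = 2 · 13 · 17²; 469625 = 5³ · 13 · 17²
max exponents: 2 · 5³ · 13 · 17² = 939250

939250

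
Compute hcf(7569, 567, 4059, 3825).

9

7569 = 3² · 29²; 567 = 3⁴ · 7; 4059 = 3² · 11 · 41; 3825 = 3² · 5² · 17
gcd takes min exponent of each prime: 3² = 9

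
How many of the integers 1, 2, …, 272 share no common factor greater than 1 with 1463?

1463 = 7·11·19. Inclusion–exclusion on these primes:
272 − ⌊272/7⌋ − ⌊272/11⌋ − ⌊272/19⌋ + ⌊272/77⌋ + ⌊272/133⌋ + ⌊272/209⌋ − ⌊272/1463⌋ = 202

202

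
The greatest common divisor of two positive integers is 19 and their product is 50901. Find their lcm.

2679

gcd·lcm = product, so lcm = 50901/19 = 2679.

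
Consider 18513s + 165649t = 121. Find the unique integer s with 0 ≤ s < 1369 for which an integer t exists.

1199

Euclid: 165649 = 8·18513 + 17545; 18513 = 1·17545 + 968; 17545 = 18·968 + 121; 968 = 8·121 + 0 → gcd = 121; 121 = 121·1.
Back-substitution yields 18513·(-170) + 165649·(19) = 121, so one solution is s = -170·1 = -170, t = 19·1 = 19.
Solutions in s differ by 165649/121 = 1369; the one in [0, 1369) is -170 mod 1369 = 1199.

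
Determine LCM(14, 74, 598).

14 = 2 · 7; 74 = 2 · 37; 598 = 2 · 13 · 23
lcm takes max exponent of each prime: 2 · 7 · 13 · 23 · 37 = 154882

154882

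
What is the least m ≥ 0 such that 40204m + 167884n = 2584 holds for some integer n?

Reduce mod 167884: 40204m ≡ 2584 (mod 167884). With g = gcd(40204, 167884) = 76 dividing 2584, divide through: 529m ≡ 34 (mod 2209).
Since gcd(529, 2209) = 1, m ≡ 34·(529)⁻¹ ≡ 1875 (mod 2209). Smallest non-negative: 1875.

1875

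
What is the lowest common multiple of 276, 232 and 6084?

276 = 2² · 3 · 23; 232 = 2³ · 29; 6084 = 2² · 3² · 13²
lcm takes max exponent of each prime: 2³ · 3² · 13² · 23 · 29 = 8116056

8116056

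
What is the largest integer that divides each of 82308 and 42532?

Euclid: 82308 = 1·42532 + 39776; 42532 = 1·39776 + 2756; 39776 = 14·2756 + 1192; 2756 = 2·1192 + 372; 1192 = 3·372 + 76; 372 = 4·76 + 68; 76 = 1·68 + 8; 68 = 8·8 + 4; 8 = 2·4 + 0. Last nonzero remainder: 4.

4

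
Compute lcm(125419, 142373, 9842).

lcm(125419, 142373) = 125419·142373/gcd = 17856279287/7 = 2550897041
lcm(2550897041, 9842) = 2550897041·9842/gcd = 25105928677522/133 = 188766381034

188766381034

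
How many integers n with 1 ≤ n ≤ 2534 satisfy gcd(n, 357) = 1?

1362

357 = 3·7·17. Inclusion–exclusion on these primes:
2534 − ⌊2534/3⌋ − ⌊2534/7⌋ − ⌊2534/17⌋ + ⌊2534/21⌋ + ⌊2534/51⌋ + ⌊2534/119⌋ − ⌊2534/357⌋ = 1362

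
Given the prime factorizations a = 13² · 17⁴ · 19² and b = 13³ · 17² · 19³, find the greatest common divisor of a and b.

17631601

min exponent per shared prime: 13² · 17² · 19² = 17631601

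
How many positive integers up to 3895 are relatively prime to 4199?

4199 = 13·17·19. Inclusion–exclusion on these primes:
3895 − ⌊3895/13⌋ − ⌊3895/17⌋ − ⌊3895/19⌋ + ⌊3895/221⌋ + ⌊3895/247⌋ + ⌊3895/323⌋ − ⌊3895/4199⌋ = 3206

3206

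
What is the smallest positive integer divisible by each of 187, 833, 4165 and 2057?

503965

lcm(187, 833) = 187·833/gcd = 155771/17 = 9163
lcm(9163, 4165) = 9163·4165/gcd = 38163895/833 = 45815
lcm(45815, 2057) = 45815·2057/gcd = 94241455/187 = 503965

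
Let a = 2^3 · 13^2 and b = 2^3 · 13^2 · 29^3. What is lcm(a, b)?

32973928

max exponent per prime: 2^3 · 13^2 · 29^3 = 32973928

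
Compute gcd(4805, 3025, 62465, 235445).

gcd(4805, 3025): 4805 = 1·3025 + 1780; 3025 = 1·1780 + 1245; 1780 = 1·1245 + 535; 1245 = 2·535 + 175; 535 = 3·175 + 10; 175 = 17·10 + 5; 10 = 2·5 + 0 → 5
gcd(5, 62465): 62465 = 12493·5 + 0 → 5
gcd(5, 235445): 235445 = 47089·5 + 0 → 5

5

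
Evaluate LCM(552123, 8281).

552123 = 3³ · 11² · 13²; 8281 = 7² · 13²
max exponents: 3³ · 7² · 11² · 13² = 27054027

27054027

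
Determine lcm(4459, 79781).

gcd first: 79781 = 17·4459 + 3978; 4459 = 1·3978 + 481; 3978 = 8·481 + 130; 481 = 3·130 + 91; 130 = 1·91 + 39; 91 = 2·39 + 13; 39 = 3·13 + 0 → gcd = 13
lcm = 4459·79781/gcd = 355743479/13 = 27364883

27364883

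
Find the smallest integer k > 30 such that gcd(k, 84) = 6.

Multiples of 6 above 30: 6·6, 6·7, … . Need the cofactor coprime to 84/6 = 14.
Checking s = 6, 7, … the first with gcd(s, 14) = 1 is s = 9, giving 54.

54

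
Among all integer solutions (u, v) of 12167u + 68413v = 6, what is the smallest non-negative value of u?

Reduce mod 68413: 12167u ≡ 6 (mod 68413). With g = gcd(12167, 68413) = 1 dividing 6, divide through: 12167u ≡ 6 (mod 68413).
Since gcd(12167, 68413) = 1, u ≡ 6·(12167)⁻¹ ≡ 23346 (mod 68413). Smallest non-negative: 23346.

23346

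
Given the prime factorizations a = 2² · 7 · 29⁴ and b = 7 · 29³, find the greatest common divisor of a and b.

min exponent per shared prime: 7 · 29³ = 170723

170723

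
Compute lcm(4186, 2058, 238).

lcm(4186, 2058) = 4186·2058/gcd = 8614788/14 = 615342
lcm(615342, 238) = 615342·238/gcd = 146451396/14 = 10460814

10460814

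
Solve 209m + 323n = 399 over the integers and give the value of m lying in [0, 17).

Euclid: 323 = 1·209 + 114; 209 = 1·114 + 95; 114 = 1·95 + 19; 95 = 5·19 + 0 → gcd = 19; 399 = 19·21.
Back-substitution yields 209·(-3) + 323·(2) = 19, so one solution is m = -3·21 = -63, n = 2·21 = 42.
Solutions in m differ by 323/19 = 17; the one in [0, 17) is -63 mod 17 = 5.

5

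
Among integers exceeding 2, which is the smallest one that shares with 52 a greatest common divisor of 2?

6

52 = 2·26. Any k with gcd(k, 52) = 2 is a multiple of 2, say 2s, with s coprime to 26.
Need s > 2/2, so s ≥ 2. First s ≥ 2 with gcd(s, 26) = 1 is s = 3. Thus k = 2·3 = 6.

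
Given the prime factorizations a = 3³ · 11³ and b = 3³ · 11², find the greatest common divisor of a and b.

3267

min exponent per shared prime: 3³ · 11² = 3267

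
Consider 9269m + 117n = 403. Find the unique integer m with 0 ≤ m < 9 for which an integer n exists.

2

gcd(9269, 117) = 13 (Euclid: 9269 = 79·117 + 26; 117 = 4·26 + 13; 26 = 2·13 + 0), and 13 | 403.
Extended Euclid: 9269·(-4) + 117·(317) = 13. Scale by 31: m₀ = -124.
General solution m = m₀ + 9t; reducing mod 9 gives m = 2 (and n = -155).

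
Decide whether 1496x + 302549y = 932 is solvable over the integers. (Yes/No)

gcd(1496, 302549): 302549 = 202·1496 + 357; 1496 = 4·357 + 68; 357 = 5·68 + 17; 68 = 4·17 + 0 → 17
17 does not divide 932, so a solution does not exist.

No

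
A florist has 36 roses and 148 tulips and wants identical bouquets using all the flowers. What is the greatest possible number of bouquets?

Euclid: 148 = 4·36 + 4; 36 = 9·4 + 0. Last nonzero remainder: 4.

4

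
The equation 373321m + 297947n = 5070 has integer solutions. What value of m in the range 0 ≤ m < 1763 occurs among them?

1265

gcd(373321, 297947) = 169 (Euclid: 373321 = 1·297947 + 75374; 297947 = 3·75374 + 71825; 75374 = 1·71825 + 3549; 71825 = 20·3549 + 845; 3549 = 4·845 + 169; 845 = 5·169 + 0), and 169 | 5070.
Extended Euclid: 373321·(336) + 297947·(-421) = 169. Scale by 30: m₀ = 10080.
General solution m = m₀ + 1763t; reducing mod 1763 gives m = 1265 (and n = -1585).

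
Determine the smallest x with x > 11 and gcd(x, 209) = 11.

22

209 = 11·19. Any x with gcd(x, 209) = 11 is a multiple of 11, say 11s, with s coprime to 19.
Need s > 11/11, so s ≥ 2. First s ≥ 2 with gcd(s, 19) = 1 is s = 2. Thus x = 11·2 = 22.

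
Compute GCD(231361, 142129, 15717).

gcd(231361, 142129): 231361 = 1·142129 + 89232; 142129 = 1·89232 + 52897; 89232 = 1·52897 + 36335; 52897 = 1·36335 + 16562; 36335 = 2·16562 + 3211; 16562 = 5·3211 + 507; 3211 = 6·507 + 169; 507 = 3·169 + 0 → 169
gcd(169, 15717): 15717 = 93·169 + 0 → 169

169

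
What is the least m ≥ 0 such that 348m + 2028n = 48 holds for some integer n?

Euclid: 2028 = 5·348 + 288; 348 = 1·288 + 60; 288 = 4·60 + 48; 60 = 1·48 + 12; 48 = 4·12 + 0 → gcd = 12; 48 = 12·4.
Back-substitution yields 348·(35) + 2028·(-6) = 12, so one solution is m = 35·4 = 140, n = -6·4 = -24.
Solutions in m differ by 2028/12 = 169; the one in [0, 169) is 140 mod 169 = 140.

140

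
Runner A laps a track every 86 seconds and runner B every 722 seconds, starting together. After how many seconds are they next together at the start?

31046

gcd first: 722 = 8·86 + 34; 86 = 2·34 + 18; 34 = 1·18 + 16; 18 = 1·16 + 2; 16 = 8·2 + 0 → gcd = 2
lcm = 86·722/gcd = 62092/2 = 31046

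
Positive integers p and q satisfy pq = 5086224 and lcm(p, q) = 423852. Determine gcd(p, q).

12

gcd·lcm = product, so gcd = 5086224/423852 = 12.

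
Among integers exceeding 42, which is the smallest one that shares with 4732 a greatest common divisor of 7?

gcd(k, 4732) = 7 forces 7 | k; write k = 7s. Then gcd(7s, 7·676) = 7·gcd(s, 676), so need gcd(s, 676) = 1.
7s > 42 gives s ≥ 7. The least s ≥ 7 coprime to 676 is 7, so k = 7·7 = 49.

49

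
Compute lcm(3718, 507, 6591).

3718 = 2 · 11 · 13²; 507 = 3 · 13²; 6591 = 3 · 13³
lcm takes max exponent of each prime: 2 · 3 · 11 · 13³ = 145002

145002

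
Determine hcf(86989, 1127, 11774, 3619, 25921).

7

86989 = 7 · 17² · 43; 1127 = 7² · 23; 11774 = 2 · 7 · 29²; 3619 = 7 · 11 · 47; 25921 = 7² · 23²
gcd takes min exponent of each prime: 7 = 7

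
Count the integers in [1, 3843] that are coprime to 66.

66 = 2·3·11. Inclusion–exclusion on these primes:
3843 − ⌊3843/2⌋ − ⌊3843/3⌋ − ⌊3843/11⌋ + ⌊3843/6⌋ + ⌊3843/22⌋ + ⌊3843/33⌋ − ⌊3843/66⌋ = 1164

1164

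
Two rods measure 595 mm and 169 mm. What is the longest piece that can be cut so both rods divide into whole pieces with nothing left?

1

595 = 5 · 7 · 17
169 = 13²
Common: 1 = 1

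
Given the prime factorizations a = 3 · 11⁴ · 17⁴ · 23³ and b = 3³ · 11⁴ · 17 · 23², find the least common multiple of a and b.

max exponent per prime: 3³ · 11⁴ · 17⁴ · 23³ = 401710976167149

401710976167149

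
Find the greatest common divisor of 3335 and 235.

5

3335 = 5 · 23 · 29
235 = 5 · 47
Common: 5 = 5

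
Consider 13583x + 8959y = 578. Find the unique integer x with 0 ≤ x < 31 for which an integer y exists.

gcd(13583, 8959) = 289 (Euclid: 13583 = 1·8959 + 4624; 8959 = 1·4624 + 4335; 4624 = 1·4335 + 289; 4335 = 15·289 + 0), and 289 | 578.
Extended Euclid: 13583·(2) + 8959·(-3) = 289. Scale by 2: x₀ = 4.
General solution x = x₀ + 31t; reducing mod 31 gives x = 4 (and y = -6).

4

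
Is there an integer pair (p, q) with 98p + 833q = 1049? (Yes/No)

gcd(98, 833): 833 = 8·98 + 49; 98 = 2·49 + 0 → 49
49 does not divide 1049, so a solution does not exist.

No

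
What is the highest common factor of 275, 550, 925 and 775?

gcd(275, 550): 550 = 2·275 + 0 → 275
gcd(275, 925): 925 = 3·275 + 100; 275 = 2·100 + 75; 100 = 1·75 + 25; 75 = 3·25 + 0 → 25
gcd(25, 775): 775 = 31·25 + 0 → 25

25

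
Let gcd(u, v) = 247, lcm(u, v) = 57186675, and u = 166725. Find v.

u·v = gcd·lcm = 247·57186675 = 14125108725, so v = 14125108725/166725 = 84721.

84721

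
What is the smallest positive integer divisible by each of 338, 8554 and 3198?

338 = 2 · 13²; 8554 = 2 · 7 · 13 · 47; 3198 = 2 · 3 · 13 · 41
lcm takes max exponent of each prime: 2 · 3 · 7 · 13² · 41 · 47 = 13677846

13677846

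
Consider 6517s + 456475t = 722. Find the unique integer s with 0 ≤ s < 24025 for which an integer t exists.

17441

gcd(6517, 456475) = 19 (Euclid: 456475 = 70·6517 + 285; 6517 = 22·285 + 247; 285 = 1·247 + 38; 247 = 6·38 + 19; 38 = 2·19 + 0), and 19 | 722.
Extended Euclid: 6517·(11207) + 456475·(-160) = 19. Scale by 38: s₀ = 425866.
General solution s = s₀ + 24025k; reducing mod 24025 gives s = 17441 (and t = -249).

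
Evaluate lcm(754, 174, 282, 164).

8717748

lcm(754, 174) = 754·174/gcd = 131196/58 = 2262
lcm(2262, 282) = 2262·282/gcd = 637884/6 = 106314
lcm(106314, 164) = 106314·164/gcd = 17435496/2 = 8717748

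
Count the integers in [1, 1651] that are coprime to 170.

Prime factors of 170: 2, 5, 17. Count integers ≤ 1651 divisible by none of them.
By inclusion–exclusion: 1651 − ⌊1651/2⌋ − ⌊1651/5⌋ − ⌊1651/17⌋ + ⌊1651/10⌋ + ⌊1651/34⌋ + ⌊1651/85⌋ − ⌊1651/170⌋ = 622.

622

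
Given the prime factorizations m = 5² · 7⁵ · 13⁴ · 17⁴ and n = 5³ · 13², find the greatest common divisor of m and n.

min exponent per shared prime: 5² · 13² = 4225

4225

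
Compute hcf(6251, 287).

7

Euclid: 6251 = 21·287 + 224; 287 = 1·224 + 63; 224 = 3·63 + 35; 63 = 1·35 + 28; 35 = 1·28 + 7; 28 = 4·7 + 0. Last nonzero remainder: 7.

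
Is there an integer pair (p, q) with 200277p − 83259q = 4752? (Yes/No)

By Bézout, 200277p − 83259q = 4752 has integer solutions iff gcd(200277, 83259) | 4752.
Euclid: 200277 = 2·83259 + 33759; 83259 = 2·33759 + 15741; 33759 = 2·15741 + 2277; 15741 = 6·2277 + 2079; 2277 = 1·2079 + 198; 2079 = 10·198 + 99; 198 = 2·99 + 0. gcd = 99; 4752 mod 99 = 0. Yes.

Yes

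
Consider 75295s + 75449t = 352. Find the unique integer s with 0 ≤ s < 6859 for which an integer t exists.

4897

gcd(75295, 75449) = 11 (Euclid: 75449 = 1·75295 + 154; 75295 = 488·154 + 143; 154 = 1·143 + 11; 143 = 13·11 + 0), and 11 | 352.
Extended Euclid: 75295·(-490) + 75449·(489) = 11. Scale by 32: s₀ = -15680.
General solution s = s₀ + 6859k; reducing mod 6859 gives s = 4897 (and t = -4887).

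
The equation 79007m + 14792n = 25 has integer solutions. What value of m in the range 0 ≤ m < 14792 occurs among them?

Euclid: 79007 = 5·14792 + 5047; 14792 = 2·5047 + 4698; 5047 = 1·4698 + 349; 4698 = 13·349 + 161; 349 = 2·161 + 27; 161 = 5·27 + 26; 27 = 1·26 + 1; 26 = 26·1 + 0 → gcd = 1; 25 = 1·25.
Back-substitution yields 79007·(551) + 14792·(-2943) = 1, so one solution is m = 551·25 = 13775, n = -2943·25 = -73575.
Solutions in m differ by 14792/1 = 14792; the one in [0, 14792) is 13775 mod 14792 = 13775.

13775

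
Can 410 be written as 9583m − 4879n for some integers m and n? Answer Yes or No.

No

By Bézout, 9583m − 4879n = 410 has integer solutions iff gcd(9583, 4879) | 410.
Euclid: 9583 = 1·4879 + 4704; 4879 = 1·4704 + 175; 4704 = 26·175 + 154; 175 = 1·154 + 21; 154 = 7·21 + 7; 21 = 3·7 + 0. gcd = 7; 410 mod 7 = 4. No.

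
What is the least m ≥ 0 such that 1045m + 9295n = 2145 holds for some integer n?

Reduce mod 9295: 1045m ≡ 2145 (mod 9295). With g = gcd(1045, 9295) = 55 dividing 2145, divide through: 19m ≡ 39 (mod 169).
Since gcd(19, 169) = 1, m ≡ 39·(19)⁻¹ ≡ 91 (mod 169). Smallest non-negative: 91.

91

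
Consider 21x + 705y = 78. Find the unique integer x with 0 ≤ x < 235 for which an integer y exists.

Reduce mod 705: 21x ≡ 78 (mod 705). With g = gcd(21, 705) = 3 dividing 78, divide through: 7x ≡ 26 (mod 235).
Since gcd(7, 235) = 1, x ≡ 26·(7)⁻¹ ≡ 138 (mod 235). Smallest non-negative: 138.

138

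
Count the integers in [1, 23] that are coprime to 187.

20

Prime factors of 187: 11, 17. Count integers ≤ 23 divisible by none of them.
By inclusion–exclusion: 23 − ⌊23/11⌋ − ⌊23/17⌋ + ⌊23/187⌋ = 20.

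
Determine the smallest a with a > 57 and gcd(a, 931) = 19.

76

Multiples of 19 above 57: 19·4, 19·5, … . Need the cofactor coprime to 931/19 = 49.
Checking s = 4, 5, … the first with gcd(s, 49) = 1 is s = 4, giving 76.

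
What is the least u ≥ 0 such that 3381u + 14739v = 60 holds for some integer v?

gcd(3381, 14739) = 3 (Euclid: 14739 = 4·3381 + 1215; 3381 = 2·1215 + 951; 1215 = 1·951 + 264; 951 = 3·264 + 159; 264 = 1·159 + 105; 159 = 1·105 + 54; 105 = 1·54 + 51; 54 = 1·51 + 3; 51 = 17·3 + 0), and 3 | 60.
Extended Euclid: 3381·(279) + 14739·(-64) = 3. Scale by 20: u₀ = 5580.
General solution u = u₀ + 4913t; reducing mod 4913 gives u = 667 (and v = -153).

667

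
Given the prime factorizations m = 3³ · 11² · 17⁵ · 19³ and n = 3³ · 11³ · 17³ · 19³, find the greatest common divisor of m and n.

min exponent per shared prime: 3³ · 11² · 17³ · 19³ = 110092238289

110092238289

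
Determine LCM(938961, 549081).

938961 = 3² · 17² · 19²; 549081 = 3² · 13² · 19²
max exponents: 3² · 13² · 17² · 19² = 158684409

158684409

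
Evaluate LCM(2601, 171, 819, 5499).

2601 = 3² · 17²; 171 = 3² · 19; 819 = 3² · 7 · 13; 5499 = 3² · 13 · 47
lcm takes max exponent of each prime: 3² · 7 · 13 · 17² · 19 · 47 = 211365063

211365063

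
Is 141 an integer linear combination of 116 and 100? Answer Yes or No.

No

gcd(116, 100): 116 = 1·100 + 16; 100 = 6·16 + 4; 16 = 4·4 + 0 → 4
4 does not divide 141, so a solution does not exist.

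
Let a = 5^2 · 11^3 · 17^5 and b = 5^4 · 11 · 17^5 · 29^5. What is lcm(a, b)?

24226611177785864375

max exponent per prime: 5^4 · 11^3 · 17^5 · 29^5 = 24226611177785864375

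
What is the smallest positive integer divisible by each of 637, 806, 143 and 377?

lcm(637, 806) = 637·806/gcd = 513422/13 = 39494
lcm(39494, 143) = 39494·143/gcd = 5647642/13 = 434434
lcm(434434, 377) = 434434·377/gcd = 163781618/13 = 12598586

12598586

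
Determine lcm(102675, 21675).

102675 = 3 · 5² · 37²; 21675 = 3 · 5² · 17²
max exponents: 3 · 5² · 17² · 37² = 29673075

29673075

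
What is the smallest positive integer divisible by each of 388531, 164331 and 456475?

84010115475

lcm(388531, 164331) = 388531·164331/gcd = 63847687761/19 = 3360404619
lcm(3360404619, 456475) = 3360404619·456475/gcd = 1533940698458025/18259 = 84010115475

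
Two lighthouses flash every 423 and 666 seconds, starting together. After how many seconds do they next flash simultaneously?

31302

gcd first: 666 = 1·423 + 243; 423 = 1·243 + 180; 243 = 1·180 + 63; 180 = 2·63 + 54; 63 = 1·54 + 9; 54 = 6·9 + 0 → gcd = 9
lcm = 423·666/gcd = 281718/9 = 31302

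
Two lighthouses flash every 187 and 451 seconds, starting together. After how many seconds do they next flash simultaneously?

gcd first: 451 = 2·187 + 77; 187 = 2·77 + 33; 77 = 2·33 + 11; 33 = 3·11 + 0 → gcd = 11
lcm = 187·451/gcd = 84337/11 = 7667

7667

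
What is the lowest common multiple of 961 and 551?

961 = 31²; 551 = 19 · 29
max exponents: 19 · 29 · 31² = 529511

529511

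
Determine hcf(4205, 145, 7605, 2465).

gcd(4205, 145): 4205 = 29·145 + 0 → 145
gcd(145, 7605): 7605 = 52·145 + 65; 145 = 2·65 + 15; 65 = 4·15 + 5; 15 = 3·5 + 0 → 5
gcd(5, 2465): 2465 = 493·5 + 0 → 5

5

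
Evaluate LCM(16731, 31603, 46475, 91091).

16731 = 3² · 11 · 13²; 31603 = 11 · 13² · 17; 46475 = 5² · 11 · 13²; 91091 = 7² · 11 · 13²
lcm takes max exponent of each prime: 3² · 5² · 7² · 11 · 13² · 17 = 348423075

348423075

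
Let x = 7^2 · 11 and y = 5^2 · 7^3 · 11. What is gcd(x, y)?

min exponent per shared prime: 7^2 · 11 = 539

539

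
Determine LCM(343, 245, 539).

18865

343 = 7³; 245 = 5 · 7²; 539 = 7² · 11
lcm takes max exponent of each prime: 5 · 7³ · 11 = 18865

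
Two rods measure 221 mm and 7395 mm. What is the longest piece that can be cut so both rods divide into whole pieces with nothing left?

221 = 13 · 17
7395 = 3 · 5 · 17 · 29
Common: 17 = 17

17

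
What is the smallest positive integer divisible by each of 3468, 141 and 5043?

lcm(3468, 141) = 3468·141/gcd = 488988/3 = 162996
lcm(162996, 5043) = 162996·5043/gcd = 821988828/3 = 273996276

273996276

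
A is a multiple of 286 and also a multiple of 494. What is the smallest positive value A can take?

gcd first: 494 = 1·286 + 208; 286 = 1·208 + 78; 208 = 2·78 + 52; 78 = 1·52 + 26; 52 = 2·26 + 0 → gcd = 26
lcm = 286·494/gcd = 141284/26 = 5434

5434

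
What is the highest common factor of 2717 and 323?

19

2717 = 11 · 13 · 19
323 = 17 · 19
Common: 19 = 19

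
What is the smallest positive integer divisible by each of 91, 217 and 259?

91 = 7 · 13; 217 = 7 · 31; 259 = 7 · 37
lcm takes max exponent of each prime: 7 · 13 · 31 · 37 = 104377

104377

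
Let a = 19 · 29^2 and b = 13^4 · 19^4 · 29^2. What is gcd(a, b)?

min exponent per shared prime: 19 · 29^2 = 15979

15979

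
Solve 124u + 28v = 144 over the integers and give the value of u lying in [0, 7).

5

gcd(124, 28) = 4 (Euclid: 124 = 4·28 + 12; 28 = 2·12 + 4; 12 = 3·4 + 0), and 4 | 144.
Extended Euclid: 124·(-2) + 28·(9) = 4. Scale by 36: u₀ = -72.
General solution u = u₀ + 7t; reducing mod 7 gives u = 5 (and v = -17).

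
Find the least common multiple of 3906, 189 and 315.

3906 = 2 · 3² · 7 · 31; 189 = 3³ · 7; 315 = 3² · 5 · 7
lcm takes max exponent of each prime: 2 · 3³ · 5 · 7 · 31 = 58590

58590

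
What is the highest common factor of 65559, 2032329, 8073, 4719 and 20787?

39

65559 = 3 · 13 · 41²; 2032329 = 3 · 13 · 31 · 41²; 8073 = 3³ · 13 · 23; 4719 = 3 · 11² · 13; 20787 = 3 · 13² · 41
gcd takes min exponent of each prime: 3 · 13 = 39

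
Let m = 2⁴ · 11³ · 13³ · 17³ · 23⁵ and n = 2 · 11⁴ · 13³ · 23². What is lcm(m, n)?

16274465141408304688

max exponent per prime: 2⁴ · 11⁴ · 13³ · 17³ · 23⁵ = 16274465141408304688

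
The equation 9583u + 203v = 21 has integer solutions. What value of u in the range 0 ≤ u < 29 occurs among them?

gcd(9583, 203) = 7 (Euclid: 9583 = 47·203 + 42; 203 = 4·42 + 35; 42 = 1·35 + 7; 35 = 5·7 + 0), and 7 | 21.
Extended Euclid: 9583·(5) + 203·(-236) = 7. Scale by 3: u₀ = 15.
General solution u = u₀ + 29t; reducing mod 29 gives u = 15 (and v = -708).

15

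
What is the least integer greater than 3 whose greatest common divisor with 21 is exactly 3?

6

Multiples of 3 above 3: 3·2, 3·3, … . Need the cofactor coprime to 21/3 = 7.
Checking s = 2, 3, … the first with gcd(s, 7) = 1 is s = 2, giving 6.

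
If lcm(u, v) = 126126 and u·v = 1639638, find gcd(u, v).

13

gcd·lcm = product, so gcd = 1639638/126126 = 13.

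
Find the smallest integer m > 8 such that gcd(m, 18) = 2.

10

gcd(m, 18) = 2 forces 2 | m; write m = 2s. Then gcd(2s, 2·9) = 2·gcd(s, 9), so need gcd(s, 9) = 1.
2s > 8 gives s ≥ 5. The least s ≥ 5 coprime to 9 is 5, so m = 2·5 = 10.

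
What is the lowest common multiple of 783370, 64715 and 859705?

35578305106190

783370 = 2 · 5 · 7 · 19² · 31; 64715 = 5 · 7 · 43²; 859705 = 5 · 7² · 11² · 29
lcm takes max exponent of each prime: 2 · 5 · 7² · 11² · 19² · 29 · 31 · 43² = 35578305106190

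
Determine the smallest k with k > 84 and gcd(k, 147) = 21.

147 = 21·7. Any k with gcd(k, 147) = 21 is a multiple of 21, say 21s, with s coprime to 7.
Need s > 84/21, so s ≥ 5. First s ≥ 5 with gcd(s, 7) = 1 is s = 5. Thus k = 21·5 = 105.

105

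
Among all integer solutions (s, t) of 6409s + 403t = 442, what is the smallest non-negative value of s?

gcd(6409, 403) = 13 (Euclid: 6409 = 15·403 + 364; 403 = 1·364 + 39; 364 = 9·39 + 13; 39 = 3·13 + 0), and 13 | 442.
Extended Euclid: 6409·(10) + 403·(-159) = 13. Scale by 34: s₀ = 340.
General solution s = s₀ + 31k; reducing mod 31 gives s = 30 (and t = -476).

30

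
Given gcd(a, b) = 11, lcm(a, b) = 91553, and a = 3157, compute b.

a·b = gcd·lcm = 11·91553 = 1007083, so b = 1007083/3157 = 319.

319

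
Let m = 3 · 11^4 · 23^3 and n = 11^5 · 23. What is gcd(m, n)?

min exponent per shared prime: 11^4 · 23 = 336743

336743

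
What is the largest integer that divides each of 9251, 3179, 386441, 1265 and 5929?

11

9251 = 11 · 29²; 3179 = 11 · 17²; 386441 = 11 · 19 · 43²; 1265 = 5 · 11 · 23; 5929 = 7² · 11²
gcd takes min exponent of each prime: 11 = 11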